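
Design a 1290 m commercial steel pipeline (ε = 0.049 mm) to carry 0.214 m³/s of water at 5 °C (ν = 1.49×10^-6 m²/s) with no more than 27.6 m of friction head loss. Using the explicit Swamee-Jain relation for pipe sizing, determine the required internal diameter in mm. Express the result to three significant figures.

Swamee-Jain (Type III): D = 0.66·[ε^1.25·(LQ²/(gh_f))^4.75 + ν·Q^9.4·(L/(gh_f))^5.2]^0.04
LQ²/(gh_f) = 0.2182; L/(gh_f) = 4.764
Term 1 = ε^1.25·(…)^4.75 = 2.97×10^-9; Term 2 = ν·Q^9.4·(…)^5.2 = 2.54×10^-9
D = 0.66·(2.97×10^-9 + 2.54×10^-9)^0.04 = 0.3084 m = 308 mm
Check: V = 2.86 m/s, Re = 5.93×10^5, f = 0.01488, h_f = 26.0 m ≈ 27.6 m ✓

D ≈ 308 mm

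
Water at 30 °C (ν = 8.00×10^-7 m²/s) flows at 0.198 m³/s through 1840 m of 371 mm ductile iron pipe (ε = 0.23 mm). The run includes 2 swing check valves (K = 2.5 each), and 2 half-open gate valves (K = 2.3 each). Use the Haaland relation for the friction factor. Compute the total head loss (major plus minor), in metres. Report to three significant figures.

V = 4Q/(πD²) = 1.832 m/s; V²/2g = 0.1710 m
Re = 8.49×10^5, ε/D = 6.20×10^-4 → f = 0.01801 (Haaland)
Major: h_f = f(L/D)·V²/2g = 0.01801·4960·0.1710 = 15.27 m
Minor: ΣK = 9.60; h_m = ΣK·V²/2g = 1.641 m
Total H_L = 15.27 + 1.641 = 16.92 m

H_L ≈ 16.9 m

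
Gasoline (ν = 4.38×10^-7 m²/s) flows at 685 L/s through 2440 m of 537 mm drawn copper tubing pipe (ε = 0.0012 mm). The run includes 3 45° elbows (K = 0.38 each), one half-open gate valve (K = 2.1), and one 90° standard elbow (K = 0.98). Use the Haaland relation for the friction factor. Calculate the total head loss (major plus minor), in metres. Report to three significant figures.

V = 4Q/(πD²) = 3.024 m/s; V²/2g = 0.4662 m
Re = 3.71×10^6, ε/D = 2.23×10^-6 → f = 0.009493 (Haaland)
Major: h_f = f(L/D)·V²/2g = 0.009493·4544·0.4662 = 20.11 m
Minor: ΣK = 4.22; h_m = ΣK·V²/2g = 1.968 m
Total H_L = 20.11 + 1.968 = 22.08 m

H_L ≈ 22.1 m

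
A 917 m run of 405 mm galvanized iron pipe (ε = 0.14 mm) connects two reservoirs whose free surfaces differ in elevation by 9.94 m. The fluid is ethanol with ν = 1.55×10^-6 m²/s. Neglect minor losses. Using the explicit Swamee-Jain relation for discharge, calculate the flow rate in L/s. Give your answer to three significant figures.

Swamee-Jain (Type II): Q = -0.965·√(gD⁵h_f/L)·ln[ε/(3.7D) + √(3.17ν²L/(gD³h_f))]
√(gD⁵h_f/L) = √(9.81·0.405⁵·9.94/917) = 0.03404
ε/(3.7D) = 9.34×10^-5; √(3.17ν²L/(gD³h_f)) = 3.28×10^-5
Q = -0.965·0.03404·ln(1.263×10^-4) = 0.2949 m³/s
Check: V = 2.29 m/s, Re = 5.98×10^5, f = 0.01655, h_f = 10.0 m ≈ 9.94 m ✓

Q ≈ 295 L/s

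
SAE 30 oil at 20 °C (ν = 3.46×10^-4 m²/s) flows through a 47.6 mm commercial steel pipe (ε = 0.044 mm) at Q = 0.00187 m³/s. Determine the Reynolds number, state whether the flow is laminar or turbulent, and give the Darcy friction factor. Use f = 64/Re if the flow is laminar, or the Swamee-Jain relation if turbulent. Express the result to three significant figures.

V = 4Q/(πD²) = 1.051 m/s
Re = VD/ν = 1.051·0.0476/3.46×10^-4 = 145
Re < 2300 → laminar → f = 64/Re = 0.4427

Re ≈ 145; laminar; f = 64/Re ≈ 0.443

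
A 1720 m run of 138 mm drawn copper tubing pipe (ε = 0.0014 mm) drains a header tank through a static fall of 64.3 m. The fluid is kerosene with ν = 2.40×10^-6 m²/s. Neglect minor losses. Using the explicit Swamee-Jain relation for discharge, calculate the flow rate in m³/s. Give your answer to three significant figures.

Swamee-Jain (Type II): Q = -0.965·√(gD⁵h_f/L)·ln[ε/(3.7D) + √(3.17ν²L/(gD³h_f))]
√(gD⁵h_f/L) = √(9.81·0.138⁵·64.3/1720) = 0.004284
ε/(3.7D) = 2.74×10^-6; √(3.17ν²L/(gD³h_f)) = 1.38×10^-4
Q = -0.965·0.004284·ln(1.404×10^-4) = 0.03668 m³/s
Check: V = 2.45 m/s, Re = 1.41×10^5, f = 0.01672, h_f = 63.9 m ≈ 64.3 m ✓

Q ≈ 0.0367 m³/s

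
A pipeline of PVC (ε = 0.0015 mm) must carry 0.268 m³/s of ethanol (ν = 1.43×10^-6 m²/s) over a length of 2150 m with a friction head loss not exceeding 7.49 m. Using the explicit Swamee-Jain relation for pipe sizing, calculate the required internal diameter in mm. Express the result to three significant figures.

Swamee-Jain (Type III): D = 0.66·[ε^1.25·(LQ²/(gh_f))^4.75 + ν·Q^9.4·(L/(gh_f))^5.2]^0.04
LQ²/(gh_f) = 2.102; L/(gh_f) = 29.26
Term 1 = ε^1.25·(…)^4.75 = 1.79×10^-6; Term 2 = ν·Q^9.4·(…)^5.2 = 2.54×10^-4
D = 0.66·(1.79×10^-6 + 2.54×10^-4)^0.04 = 0.4741 m = 474 mm
Check: V = 1.52 m/s, Re = 5.03×10^5, f = 0.01313, h_f = 6.99 m ≈ 7.49 m ✓

D ≈ 474 mm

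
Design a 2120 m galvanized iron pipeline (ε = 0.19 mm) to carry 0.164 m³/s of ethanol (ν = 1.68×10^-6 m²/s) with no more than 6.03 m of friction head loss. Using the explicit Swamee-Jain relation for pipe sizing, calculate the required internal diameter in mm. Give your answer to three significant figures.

Swamee-Jain (Type III): D = 0.66·[ε^1.25·(LQ²/(gh_f))^4.75 + ν·Q^9.4·(L/(gh_f))^5.2]^0.04
LQ²/(gh_f) = 0.9639; L/(gh_f) = 35.84
Term 1 = ε^1.25·(…)^4.75 = 1.87×10^-5; Term 2 = ν·Q^9.4·(…)^5.2 = 8.46×10^-6
D = 0.66·(1.87×10^-5 + 8.46×10^-6)^0.04 = 0.4334 m = 433 mm
Check: V = 1.11 m/s, Re = 2.87×10^5, f = 0.01803, h_f = 5.55 m ≈ 6.03 m ✓

D ≈ 433 mm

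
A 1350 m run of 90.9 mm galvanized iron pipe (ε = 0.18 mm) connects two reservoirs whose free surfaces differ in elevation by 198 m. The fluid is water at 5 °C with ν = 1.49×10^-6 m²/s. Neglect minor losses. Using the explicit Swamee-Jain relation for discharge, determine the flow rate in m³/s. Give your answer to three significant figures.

Swamee-Jain (Type II): Q = -0.965·√(gD⁵h_f/L)·ln[ε/(3.7D) + √(3.17ν²L/(gD³h_f))]
√(gD⁵h_f/L) = √(9.81·0.0909⁵·198/1350) = 0.002988
ε/(3.7D) = 5.35×10^-4; √(3.17ν²L/(gD³h_f)) = 8.07×10^-5
Q = -0.965·0.002988·ln(6.159×10^-4) = 0.02132 m³/s
Check: V = 3.28 m/s, Re = 2.00×10^5, f = 0.02443, h_f = 200 m ≈ 198 m ✓

Q ≈ 0.0213 m³/s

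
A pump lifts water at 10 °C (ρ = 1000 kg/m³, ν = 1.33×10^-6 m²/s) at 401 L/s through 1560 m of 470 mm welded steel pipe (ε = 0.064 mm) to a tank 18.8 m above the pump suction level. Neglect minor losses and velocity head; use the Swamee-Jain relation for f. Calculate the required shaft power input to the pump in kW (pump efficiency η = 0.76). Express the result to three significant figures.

V = 4Q/(πD²) = 2.311 m/s; Re = 8.17×10^5; ε/D = 1.36×10^-4; f = 0.01422
h_f = f(L/D)V²/2g = 12.86 m
Total head H = z + h_f = 18.8 + 12.86 = 31.66 m
P_hyd = ρgQH = 1000·9.81·0.401·31.66 = 124.5 kW
P_shaft = P_hyd/η = 124.5/0.76 = 163.8 kW

P_shaft ≈ 164 kW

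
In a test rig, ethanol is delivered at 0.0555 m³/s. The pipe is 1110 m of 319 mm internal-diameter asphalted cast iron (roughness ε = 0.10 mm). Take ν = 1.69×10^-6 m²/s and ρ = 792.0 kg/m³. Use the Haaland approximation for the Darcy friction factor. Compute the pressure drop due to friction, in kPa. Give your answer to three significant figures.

V = 4Q/(πD²) = 4·0.0555/(π·0.319²) = 0.6944 m/s
Re = VD/ν = 0.6944·0.319/1.69×10^-6 = 1.31×10^5 → turbulent
ε/D = 0.10/319 = 3.13×10^-4
Haaland: f = 0.01853
h_f = f(L/D)V²/(2g) = 0.01853·(1110/0.319)·0.6944²/(2·9.81) = 1.584 m
Δp = ρg·h_f = 792.0·9.81·1.584 = 12.31 kPa

Δp ≈ 12.3 kPa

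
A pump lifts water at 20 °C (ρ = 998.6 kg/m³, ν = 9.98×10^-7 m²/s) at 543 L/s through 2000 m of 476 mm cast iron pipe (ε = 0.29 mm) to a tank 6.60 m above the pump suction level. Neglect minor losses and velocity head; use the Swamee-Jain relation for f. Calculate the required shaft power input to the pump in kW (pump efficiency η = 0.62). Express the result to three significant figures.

P_shaft ≈ 362 kW

V = 4Q/(πD²) = 3.051 m/s; Re = 1.46×10^6; ε/D = 6.09×10^-4; f = 0.01785
h_f = f(L/D)V²/2g = 35.59 m
Total head H = z + h_f = 6.60 + 35.59 = 42.19 m
P_hyd = ρgQH = 998.6·9.81·0.543·42.19 = 224.4 kW
P_shaft = P_hyd/η = 224.4/0.62 = 362.0 kW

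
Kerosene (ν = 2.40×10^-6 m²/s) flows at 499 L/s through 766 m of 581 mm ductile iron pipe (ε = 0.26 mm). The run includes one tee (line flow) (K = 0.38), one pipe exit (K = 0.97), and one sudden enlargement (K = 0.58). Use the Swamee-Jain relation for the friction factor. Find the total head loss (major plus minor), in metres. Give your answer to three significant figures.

V = 4Q/(πD²) = 1.882 m/s; V²/2g = 0.1806 m
Re = 4.56×10^5, ε/D = 4.48×10^-4 → f = 0.01753 (Swamee-Jain)
Major: h_f = f(L/D)·V²/2g = 0.01753·1318·0.1806 = 4.173 m
Minor: ΣK = 1.93; h_m = ΣK·V²/2g = 0.3485 m
Total H_L = 4.173 + 0.3485 = 4.521 m

H_L ≈ 4.52 m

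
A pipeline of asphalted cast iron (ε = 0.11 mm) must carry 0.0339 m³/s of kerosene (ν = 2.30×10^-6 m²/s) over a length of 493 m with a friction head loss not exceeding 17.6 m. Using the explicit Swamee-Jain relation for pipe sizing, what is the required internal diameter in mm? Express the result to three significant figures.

Swamee-Jain (Type III): D = 0.66·[ε^1.25·(LQ²/(gh_f))^4.75 + ν·Q^9.4·(L/(gh_f))^5.2]^0.04
LQ²/(gh_f) = 0.003281; L/(gh_f) = 2.855
Term 1 = ε^1.25·(…)^4.75 = 1.79×10^-17; Term 2 = ν·Q^9.4·(…)^5.2 = 8.22×10^-18
D = 0.66·(1.79×10^-17 + 8.22×10^-18)^0.04 = 0.1433 m = 143 mm
Check: V = 2.10 m/s, Re = 1.31×10^5, f = 0.02093, h_f = 16.2 m ≈ 17.6 m ✓

D ≈ 143 mm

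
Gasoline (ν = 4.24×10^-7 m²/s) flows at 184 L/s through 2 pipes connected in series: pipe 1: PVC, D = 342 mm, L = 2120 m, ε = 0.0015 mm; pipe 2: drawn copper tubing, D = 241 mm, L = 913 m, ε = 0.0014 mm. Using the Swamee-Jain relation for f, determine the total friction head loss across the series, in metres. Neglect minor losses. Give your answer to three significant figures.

Pipe 1: V = 2.003 m/s, Re = 1.62×10^6, ε/D = 4.39×10^-6, f = 0.01087, h_1 = f(L/D)V²/2g = 13.78 m
Pipe 2: V = 4.034 m/s, Re = 2.29×10^6, ε/D = 5.81×10^-6, f = 0.01038, h_2 = f(L/D)V²/2g = 32.62 m
Series → Q common, losses add: H = Σh = 46.40 m

H ≈ 46.4 m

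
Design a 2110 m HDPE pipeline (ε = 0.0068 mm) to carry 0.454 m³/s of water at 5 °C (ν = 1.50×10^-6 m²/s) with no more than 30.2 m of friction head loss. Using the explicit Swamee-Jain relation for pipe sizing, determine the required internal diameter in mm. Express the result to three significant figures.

D ≈ 433 mm

Swamee-Jain (Type III): D = 0.66·[ε^1.25·(LQ²/(gh_f))^4.75 + ν·Q^9.4·(L/(gh_f))^5.2]^0.04
LQ²/(gh_f) = 1.468; L/(gh_f) = 7.122
Term 1 = ε^1.25·(…)^4.75 = 2.15×10^-6; Term 2 = ν·Q^9.4·(…)^5.2 = 2.43×10^-5
D = 0.66·(2.15×10^-6 + 2.43×10^-5)^0.04 = 0.4330 m = 433 mm
Check: V = 3.08 m/s, Re = 8.90×10^5, f = 0.01219, h_f = 28.8 m ≈ 30.2 m ✓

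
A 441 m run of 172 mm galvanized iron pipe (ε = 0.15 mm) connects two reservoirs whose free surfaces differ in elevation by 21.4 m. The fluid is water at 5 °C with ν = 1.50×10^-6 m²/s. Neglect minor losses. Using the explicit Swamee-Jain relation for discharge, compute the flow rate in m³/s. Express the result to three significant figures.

Q ≈ 0.0665 m³/s

Swamee-Jain (Type II): Q = -0.965·√(gD⁵h_f/L)·ln[ε/(3.7D) + √(3.17ν²L/(gD³h_f))]
√(gD⁵h_f/L) = √(9.81·0.172⁵·21.4/441) = 0.008465
ε/(3.7D) = 2.36×10^-4; √(3.17ν²L/(gD³h_f)) = 5.43×10^-5
Q = -0.965·0.008465·ln(2.900×10^-4) = 0.06654 m³/s
Check: V = 2.86 m/s, Re = 3.28×10^5, f = 0.02011, h_f = 21.6 m ≈ 21.4 m ✓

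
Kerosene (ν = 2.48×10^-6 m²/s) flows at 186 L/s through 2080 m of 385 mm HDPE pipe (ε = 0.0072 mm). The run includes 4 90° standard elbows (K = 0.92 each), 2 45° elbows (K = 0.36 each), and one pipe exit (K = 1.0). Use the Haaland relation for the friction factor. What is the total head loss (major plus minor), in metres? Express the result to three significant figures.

V = 4Q/(πD²) = 1.598 m/s; V²/2g = 0.1301 m
Re = 2.48×10^5, ε/D = 1.87×10^-5 → f = 0.01500 (Haaland)
Major: h_f = f(L/D)·V²/2g = 0.01500·5403·0.1301 = 10.55 m
Minor: ΣK = 5.40; h_m = ΣK·V²/2g = 0.7026 m
Total H_L = 10.55 + 0.7026 = 11.25 m

H_L ≈ 11.2 m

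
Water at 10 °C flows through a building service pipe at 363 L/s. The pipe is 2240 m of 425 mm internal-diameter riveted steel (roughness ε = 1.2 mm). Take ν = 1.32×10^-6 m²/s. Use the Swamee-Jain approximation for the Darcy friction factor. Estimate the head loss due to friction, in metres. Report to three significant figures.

h_f ≈ 45.7 m

V = 4Q/(πD²) = 4·0.363/(π·0.425²) = 2.559 m/s
Re = VD/ν = 2.559·0.425/1.32×10^-6 = 8.24×10^5 → turbulent
ε/D = 1.2/425 = 0.00282
Swamee-Jain: f = 0.02598
h_f = f(L/D)V²/(2g) = 0.02598·(2240/0.425)·2.559²/(2·9.81) = 45.69 m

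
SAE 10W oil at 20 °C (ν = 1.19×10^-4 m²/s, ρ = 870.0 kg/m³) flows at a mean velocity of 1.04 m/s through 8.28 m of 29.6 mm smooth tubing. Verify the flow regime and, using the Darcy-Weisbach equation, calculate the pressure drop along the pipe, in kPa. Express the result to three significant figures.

Δp ≈ 32.6 kPa

Re = VD/ν = 1.04·0.02960/1.19×10^-4 = 259 → laminar (Re < 2300)
f = 64/Re = 0.2474
h_f = f(L/D)V²/(2g) = 0.2474·(8.28/0.02960)·1.04²/(2·9.81) = 3.815 m
Δp = ρg·h_f = 870.0·9.81·3.815 = 32.56 kPa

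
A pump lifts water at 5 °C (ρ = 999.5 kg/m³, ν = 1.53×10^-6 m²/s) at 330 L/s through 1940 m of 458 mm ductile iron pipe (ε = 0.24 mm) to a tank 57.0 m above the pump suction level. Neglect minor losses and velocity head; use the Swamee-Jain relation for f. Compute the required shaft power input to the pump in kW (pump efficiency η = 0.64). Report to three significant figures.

P_shaft ≈ 366 kW

V = 4Q/(πD²) = 2.003 m/s; Re = 6.00×10^5; ε/D = 5.24×10^-4; f = 0.01778
h_f = f(L/D)V²/2g = 15.40 m
Total head H = z + h_f = 57.0 + 15.40 = 72.40 m
P_hyd = ρgQH = 999.5·9.81·0.330·72.40 = 234.3 kW
P_shaft = P_hyd/η = 234.3/0.64 = 366.0 kW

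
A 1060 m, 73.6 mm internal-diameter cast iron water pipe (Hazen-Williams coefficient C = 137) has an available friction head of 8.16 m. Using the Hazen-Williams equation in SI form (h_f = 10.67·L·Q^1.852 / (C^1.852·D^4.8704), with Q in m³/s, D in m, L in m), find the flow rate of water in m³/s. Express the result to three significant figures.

Q ≈ 0.00289 m³/s

Rearranging: Q = [h_f·C^1.852·D^4.8704 / (10.67·L)]^(1/1.852)
Q = [8.16·137^1.852·0.0736^4.8704 / (10.67·1060)]^0.540 = 0.002887 m³/s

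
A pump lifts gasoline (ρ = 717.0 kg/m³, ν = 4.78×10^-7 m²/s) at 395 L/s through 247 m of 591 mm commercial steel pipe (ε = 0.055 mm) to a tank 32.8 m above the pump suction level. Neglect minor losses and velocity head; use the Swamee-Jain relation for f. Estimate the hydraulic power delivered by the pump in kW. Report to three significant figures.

V = 4Q/(πD²) = 1.440 m/s; Re = 1.78×10^6; ε/D = 9.31×10^-5; f = 0.01284
h_f = f(L/D)V²/2g = 0.5673 m
Total head H = z + h_f = 32.8 + 0.5673 = 33.37 m
P_hyd = ρgQH = 717.0·9.81·0.395·33.37 = 92.71 kW

P_hyd ≈ 92.7 kW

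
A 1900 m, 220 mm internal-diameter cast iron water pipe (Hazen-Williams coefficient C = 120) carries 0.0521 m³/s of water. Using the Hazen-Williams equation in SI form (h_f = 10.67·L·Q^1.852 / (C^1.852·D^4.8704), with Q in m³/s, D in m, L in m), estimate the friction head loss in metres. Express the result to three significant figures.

h_f ≈ 19.2 m

h_f = 10.67·1900·0.0521^1.852 / (120^1.852·0.220^4.8704) = 19.17 m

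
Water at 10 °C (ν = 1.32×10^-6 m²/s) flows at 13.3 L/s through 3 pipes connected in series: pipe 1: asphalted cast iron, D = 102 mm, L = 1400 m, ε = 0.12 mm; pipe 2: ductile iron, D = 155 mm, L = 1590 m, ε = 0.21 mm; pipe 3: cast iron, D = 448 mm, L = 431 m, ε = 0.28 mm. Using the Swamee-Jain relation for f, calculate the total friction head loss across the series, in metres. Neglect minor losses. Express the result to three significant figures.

H ≈ 47.9 m

Pipe 1: V = 1.628 m/s, Re = 1.26×10^5, ε/D = 0.00118, f = 0.02252, h_1 = f(L/D)V²/2g = 41.73 m
Pipe 2: V = 0.7049 m/s, Re = 8.28×10^4, ε/D = 0.00135, f = 0.02388, h_2 = f(L/D)V²/2g = 6.203 m
Pipe 3: V = 0.08437 m/s, Re = 2.86×10^4, ε/D = 6.25×10^-4, f = 0.02539, h_3 = f(L/D)V²/2g = 0.008864 m
Series → Q common, losses add: H = Σh = 47.95 m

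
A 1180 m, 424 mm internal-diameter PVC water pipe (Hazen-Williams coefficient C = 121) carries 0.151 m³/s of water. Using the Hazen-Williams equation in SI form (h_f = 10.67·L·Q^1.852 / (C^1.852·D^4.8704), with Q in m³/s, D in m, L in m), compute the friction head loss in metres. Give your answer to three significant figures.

h_f = 10.67·1180·0.151^1.852 / (121^1.852·0.424^4.8704) = 3.444 m

h_f ≈ 3.44 m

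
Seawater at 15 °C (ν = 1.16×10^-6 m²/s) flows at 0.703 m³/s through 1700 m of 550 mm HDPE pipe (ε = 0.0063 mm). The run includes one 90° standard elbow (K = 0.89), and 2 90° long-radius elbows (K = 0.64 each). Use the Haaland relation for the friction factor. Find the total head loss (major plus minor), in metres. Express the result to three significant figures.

H_L ≈ 16.4 m

V = 4Q/(πD²) = 2.959 m/s; V²/2g = 0.4463 m
Re = 1.40×10^6, ε/D = 1.15×10^-5 → f = 0.01122 (Haaland)
Major: h_f = f(L/D)·V²/2g = 0.01122·3091·0.4463 = 15.47 m
Minor: ΣK = 2.17; h_m = ΣK·V²/2g = 0.9684 m
Total H_L = 15.47 + 0.9684 = 16.44 m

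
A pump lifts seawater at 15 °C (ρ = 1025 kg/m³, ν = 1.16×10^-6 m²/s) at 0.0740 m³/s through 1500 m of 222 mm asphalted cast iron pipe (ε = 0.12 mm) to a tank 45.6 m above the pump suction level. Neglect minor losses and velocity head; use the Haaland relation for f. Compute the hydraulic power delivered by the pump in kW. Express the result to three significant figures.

P_hyd ≈ 50.9 kW

V = 4Q/(πD²) = 1.912 m/s; Re = 3.66×10^5; ε/D = 5.41×10^-4; f = 0.01810
h_f = f(L/D)V²/2g = 22.78 m
Total head H = z + h_f = 45.6 + 22.78 = 68.38 m
P_hyd = ρgQH = 1025·9.81·0.0740·68.38 = 50.88 kW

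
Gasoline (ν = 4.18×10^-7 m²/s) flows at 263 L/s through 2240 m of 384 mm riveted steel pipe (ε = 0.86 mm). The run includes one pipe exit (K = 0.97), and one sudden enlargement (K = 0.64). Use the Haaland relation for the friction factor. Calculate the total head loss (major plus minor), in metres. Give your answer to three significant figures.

H_L ≈ 37.6 m

V = 4Q/(πD²) = 2.271 m/s; V²/2g = 0.2628 m
Re = 2.09×10^6, ε/D = 0.00224 → f = 0.02426 (Haaland)
Major: h_f = f(L/D)·V²/2g = 0.02426·5833·0.2628 = 37.20 m
Minor: ΣK = 1.61; h_m = ΣK·V²/2g = 0.4232 m
Total H_L = 37.20 + 0.4232 = 37.62 m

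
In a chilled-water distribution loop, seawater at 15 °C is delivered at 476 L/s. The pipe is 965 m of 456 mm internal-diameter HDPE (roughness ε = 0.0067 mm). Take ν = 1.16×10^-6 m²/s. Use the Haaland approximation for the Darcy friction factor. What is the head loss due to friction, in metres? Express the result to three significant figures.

V = 4Q/(πD²) = 4·0.476/(π·0.456²) = 2.915 m/s
Re = VD/ν = 2.915·0.456/1.16×10^-6 = 1.15×10^6 → turbulent
ε/D = 0.0067/456 = 1.47×10^-5
Haaland: f = 0.01162
h_f = f(L/D)V²/(2g) = 0.01162·(965/0.456)·2.915²/(2·9.81) = 10.65 m

h_f ≈ 10.7 m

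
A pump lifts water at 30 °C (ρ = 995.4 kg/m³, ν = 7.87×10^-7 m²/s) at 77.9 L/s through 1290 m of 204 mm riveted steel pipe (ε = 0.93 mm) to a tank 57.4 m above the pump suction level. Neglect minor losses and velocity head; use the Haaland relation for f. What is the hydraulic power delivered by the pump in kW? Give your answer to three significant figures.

P_hyd ≈ 85.1 kW

V = 4Q/(πD²) = 2.383 m/s; Re = 6.18×10^5; ε/D = 0.00456; f = 0.02974
h_f = f(L/D)V²/2g = 54.46 m
Total head H = z + h_f = 57.4 + 54.46 = 111.9 m
P_hyd = ρgQH = 995.4·9.81·0.0779·111.9 = 85.09 kW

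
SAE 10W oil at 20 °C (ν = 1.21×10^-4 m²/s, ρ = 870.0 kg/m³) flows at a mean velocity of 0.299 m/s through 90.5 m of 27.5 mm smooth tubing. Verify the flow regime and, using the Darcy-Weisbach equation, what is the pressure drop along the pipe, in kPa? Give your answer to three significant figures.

Re = VD/ν = 0.299·0.02750/1.21×10^-4 = 68.0 → laminar (Re < 2300)
f = 64/Re = 0.9418
h_f = f(L/D)V²/(2g) = 0.9418·(90.5/0.02750)·0.299²/(2·9.81) = 14.12 m
Δp = ρg·h_f = 870.0·9.81·14.12 = 120.5 kPa

Δp ≈ 121 kPa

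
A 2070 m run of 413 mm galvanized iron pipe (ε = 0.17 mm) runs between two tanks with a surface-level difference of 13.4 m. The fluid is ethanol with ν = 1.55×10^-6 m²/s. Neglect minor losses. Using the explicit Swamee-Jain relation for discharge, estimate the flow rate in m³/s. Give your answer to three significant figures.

Swamee-Jain (Type II): Q = -0.965·√(gD⁵h_f/L)·ln[ε/(3.7D) + √(3.17ν²L/(gD³h_f))]
√(gD⁵h_f/L) = √(9.81·0.413⁵·13.4/2070) = 0.02762
ε/(3.7D) = 1.11×10^-4; √(3.17ν²L/(gD³h_f)) = 4.13×10^-5
Q = -0.965·0.02762·ln(1.525×10^-4) = 0.2343 m³/s
Check: V = 1.75 m/s, Re = 4.66×10^5, f = 0.01727, h_f = 13.5 m ≈ 13.4 m ✓

Q ≈ 0.234 m³/s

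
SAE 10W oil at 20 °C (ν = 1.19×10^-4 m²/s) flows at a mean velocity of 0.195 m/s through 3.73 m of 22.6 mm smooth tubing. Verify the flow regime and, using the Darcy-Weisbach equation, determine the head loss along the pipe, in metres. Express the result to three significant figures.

h_f ≈ 0.553 m

Re = VD/ν = 0.195·0.02260/1.19×10^-4 = 37.0 → laminar (Re < 2300)
f = 64/Re = 1.728
h_f = f(L/D)V²/(2g) = 1.728·(3.73/0.02260)·0.195²/(2·9.81) = 0.5528 m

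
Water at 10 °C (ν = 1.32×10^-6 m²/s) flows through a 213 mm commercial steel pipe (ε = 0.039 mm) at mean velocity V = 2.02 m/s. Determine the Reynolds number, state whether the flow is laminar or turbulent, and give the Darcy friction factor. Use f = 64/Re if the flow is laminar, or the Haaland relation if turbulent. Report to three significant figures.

Re ≈ 3.26×10^5; turbulent; f ≈ 0.0158

Re = VD/ν = 2.020·0.213/1.32×10^-6 = 3.26×10^5
Re > 4000 → turbulent; ε/D = 1.83×10^-4
Haaland: f = 0.01578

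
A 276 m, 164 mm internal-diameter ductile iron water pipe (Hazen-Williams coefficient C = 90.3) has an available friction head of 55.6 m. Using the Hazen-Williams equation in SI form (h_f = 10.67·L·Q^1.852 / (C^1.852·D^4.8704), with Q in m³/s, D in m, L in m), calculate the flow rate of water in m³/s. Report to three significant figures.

Rearranging: Q = [h_f·C^1.852·D^4.8704 / (10.67·L)]^(1/1.852)
Q = [55.6·90.3^1.852·0.164^4.8704 / (10.67·276)]^0.540 = 0.09120 m³/s

Q ≈ 0.0912 m³/s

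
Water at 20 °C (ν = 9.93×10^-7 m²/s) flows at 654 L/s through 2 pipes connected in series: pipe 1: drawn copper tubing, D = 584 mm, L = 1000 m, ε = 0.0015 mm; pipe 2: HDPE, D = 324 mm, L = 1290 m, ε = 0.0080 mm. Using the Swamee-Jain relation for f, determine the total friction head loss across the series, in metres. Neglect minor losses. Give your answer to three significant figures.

H ≈ 145 m

Pipe 1: V = 2.442 m/s, Re = 1.44×10^6, ε/D = 2.57×10^-6, f = 0.01101, h_1 = f(L/D)V²/2g = 5.729 m
Pipe 2: V = 7.932 m/s, Re = 2.59×10^6, ε/D = 2.47×10^-5, f = 0.01092, h_2 = f(L/D)V²/2g = 139.4 m
Series → Q common, losses add: H = Σh = 145.1 m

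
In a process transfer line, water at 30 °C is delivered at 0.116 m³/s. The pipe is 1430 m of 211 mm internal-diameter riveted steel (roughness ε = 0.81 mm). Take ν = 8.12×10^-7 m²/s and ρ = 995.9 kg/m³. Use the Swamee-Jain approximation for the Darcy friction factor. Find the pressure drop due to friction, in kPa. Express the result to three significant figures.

Δp ≈ 1050 kPa

V = 4Q/(πD²) = 4·0.116/(π·0.211²) = 3.317 m/s
Re = VD/ν = 3.317·0.211/8.12×10^-7 = 8.62×10^5 → turbulent
ε/D = 0.81/211 = 0.00384
Swamee-Jain: f = 0.02828
h_f = f(L/D)V²/(2g) = 0.02828·(1430/0.211)·3.317²/(2·9.81) = 107.5 m
Δp = ρg·h_f = 995.9·9.81·107.5 = 1050 kPa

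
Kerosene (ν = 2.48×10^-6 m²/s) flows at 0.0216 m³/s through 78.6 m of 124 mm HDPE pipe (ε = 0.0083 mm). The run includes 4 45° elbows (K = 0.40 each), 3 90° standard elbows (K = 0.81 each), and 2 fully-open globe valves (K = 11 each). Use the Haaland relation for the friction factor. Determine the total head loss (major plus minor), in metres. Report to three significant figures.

V = 4Q/(πD²) = 1.789 m/s; V²/2g = 0.1631 m
Re = 8.94×10^4, ε/D = 6.69×10^-5 → f = 0.01851 (Haaland)
Major: h_f = f(L/D)·V²/2g = 0.01851·633.9·0.1631 = 1.914 m
Minor: ΣK = 26.0; h_m = ΣK·V²/2g = 4.244 m
Total H_L = 1.914 + 4.244 = 6.158 m

H_L ≈ 6.16 m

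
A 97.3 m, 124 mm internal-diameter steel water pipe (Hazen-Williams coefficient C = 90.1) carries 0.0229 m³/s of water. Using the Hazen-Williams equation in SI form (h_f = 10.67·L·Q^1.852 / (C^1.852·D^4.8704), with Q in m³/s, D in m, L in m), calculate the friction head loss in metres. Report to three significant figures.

h_f ≈ 5.94 m

h_f = 10.67·97.3·0.0229^1.852 / (90.1^1.852·0.124^4.8704) = 5.942 m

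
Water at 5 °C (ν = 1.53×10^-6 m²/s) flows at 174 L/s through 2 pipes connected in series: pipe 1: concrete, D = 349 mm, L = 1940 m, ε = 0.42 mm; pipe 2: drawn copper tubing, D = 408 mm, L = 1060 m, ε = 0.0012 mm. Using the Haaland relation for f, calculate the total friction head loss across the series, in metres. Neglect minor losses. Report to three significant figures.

Pipe 1: V = 1.819 m/s, Re = 4.15×10^5, ε/D = 0.00120, f = 0.02114, h_1 = f(L/D)V²/2g = 19.82 m
Pipe 2: V = 1.331 m/s, Re = 3.55×10^5, ε/D = 2.94×10^-6, f = 0.01393, h_2 = f(L/D)V²/2g = 3.267 m
Series → Q common, losses add: H = Σh = 23.08 m

H ≈ 23.1 m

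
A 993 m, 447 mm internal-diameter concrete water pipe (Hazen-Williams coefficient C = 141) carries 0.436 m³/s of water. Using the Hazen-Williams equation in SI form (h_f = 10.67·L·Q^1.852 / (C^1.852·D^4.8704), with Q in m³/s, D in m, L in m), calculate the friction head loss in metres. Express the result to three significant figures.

h_f ≈ 12.0 m

h_f = 10.67·993·0.436^1.852 / (141^1.852·0.447^4.8704) = 12.03 m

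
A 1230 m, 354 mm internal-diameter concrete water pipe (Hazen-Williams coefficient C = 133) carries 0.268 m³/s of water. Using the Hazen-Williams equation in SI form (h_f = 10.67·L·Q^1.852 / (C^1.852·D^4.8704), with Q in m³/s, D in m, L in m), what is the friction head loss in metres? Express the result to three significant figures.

h_f ≈ 21.0 m

h_f = 10.67·1230·0.268^1.852 / (133^1.852·0.354^4.8704) = 21.00 m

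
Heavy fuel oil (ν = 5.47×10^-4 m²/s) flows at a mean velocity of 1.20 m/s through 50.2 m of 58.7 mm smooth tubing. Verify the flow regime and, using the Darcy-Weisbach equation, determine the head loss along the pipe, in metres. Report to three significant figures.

Re = VD/ν = 1.20·0.05870/5.47×10^-4 = 129 → laminar (Re < 2300)
f = 64/Re = 0.4970
h_f = f(L/D)V²/(2g) = 0.4970·(50.2/0.05870)·1.20²/(2·9.81) = 31.19 m

h_f ≈ 31.2 m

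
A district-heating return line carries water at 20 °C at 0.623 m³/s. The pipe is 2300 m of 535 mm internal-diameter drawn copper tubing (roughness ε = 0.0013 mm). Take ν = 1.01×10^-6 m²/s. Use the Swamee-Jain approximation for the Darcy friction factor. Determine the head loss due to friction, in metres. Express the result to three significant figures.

V = 4Q/(πD²) = 4·0.623/(π·0.535²) = 2.771 m/s
Re = VD/ν = 2.771·0.535/1.01×10^-6 = 1.47×10^6 → turbulent
ε/D = 0.0013/535 = 2.43×10^-6
Swamee-Jain: f = 0.01097
h_f = f(L/D)V²/(2g) = 0.01097·(2300/0.535)·2.771²/(2·9.81) = 18.46 m

h_f ≈ 18.5 m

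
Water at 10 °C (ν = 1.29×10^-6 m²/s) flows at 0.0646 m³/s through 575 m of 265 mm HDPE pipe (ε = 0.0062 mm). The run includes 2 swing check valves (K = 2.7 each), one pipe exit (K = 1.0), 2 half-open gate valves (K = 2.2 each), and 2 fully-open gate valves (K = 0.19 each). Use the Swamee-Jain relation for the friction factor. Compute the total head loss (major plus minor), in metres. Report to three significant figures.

H_L ≈ 3.09 m

V = 4Q/(πD²) = 1.171 m/s; V²/2g = 0.06992 m
Re = 2.41×10^5, ε/D = 2.34×10^-5 → f = 0.01523 (Swamee-Jain)
Major: h_f = f(L/D)·V²/2g = 0.01523·2170·0.06992 = 2.310 m
Minor: ΣK = 11.2; h_m = ΣK·V²/2g = 0.7817 m
Total H_L = 2.310 + 0.7817 = 3.092 m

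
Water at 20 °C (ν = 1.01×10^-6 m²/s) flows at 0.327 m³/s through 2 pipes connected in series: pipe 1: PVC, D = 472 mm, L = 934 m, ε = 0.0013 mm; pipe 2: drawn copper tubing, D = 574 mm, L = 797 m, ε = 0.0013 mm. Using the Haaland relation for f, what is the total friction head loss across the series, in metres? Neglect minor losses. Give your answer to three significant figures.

H ≈ 5.58 m

Pipe 1: V = 1.869 m/s, Re = 8.73×10^5, ε/D = 2.75×10^-6, f = 0.01190, h_1 = f(L/D)V²/2g = 4.190 m
Pipe 2: V = 1.264 m/s, Re = 7.18×10^5, ε/D = 2.26×10^-6, f = 0.01229, h_2 = f(L/D)V²/2g = 1.389 m
Series → Q common, losses add: H = Σh = 5.579 m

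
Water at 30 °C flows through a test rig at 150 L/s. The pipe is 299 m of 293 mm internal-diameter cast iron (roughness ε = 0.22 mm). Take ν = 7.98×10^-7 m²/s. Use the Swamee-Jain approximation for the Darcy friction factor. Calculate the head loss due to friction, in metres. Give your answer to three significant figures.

V = 4Q/(πD²) = 4·0.150/(π·0.293²) = 2.225 m/s
Re = VD/ν = 2.225·0.293/7.98×10^-7 = 8.17×10^5 → turbulent
ε/D = 0.22/293 = 7.51×10^-4
Swamee-Jain: f = 0.01889
h_f = f(L/D)V²/(2g) = 0.01889·(299/0.293)·2.225²/(2·9.81) = 4.863 m

h_f ≈ 4.86 m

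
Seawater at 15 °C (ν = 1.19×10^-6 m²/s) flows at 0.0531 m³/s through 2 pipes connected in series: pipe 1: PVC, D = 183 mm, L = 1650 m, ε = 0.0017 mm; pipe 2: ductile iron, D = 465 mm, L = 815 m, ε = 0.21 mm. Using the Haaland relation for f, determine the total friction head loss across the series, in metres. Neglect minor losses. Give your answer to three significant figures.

Pipe 1: V = 2.019 m/s, Re = 3.10×10^5, ε/D = 9.29×10^-6, f = 0.01433, h_1 = f(L/D)V²/2g = 26.83 m
Pipe 2: V = 0.3127 m/s, Re = 1.22×10^5, ε/D = 4.52×10^-4, f = 0.01936, h_2 = f(L/D)V²/2g = 0.1691 m
Series → Q common, losses add: H = Σh = 27.00 m

H ≈ 27.0 m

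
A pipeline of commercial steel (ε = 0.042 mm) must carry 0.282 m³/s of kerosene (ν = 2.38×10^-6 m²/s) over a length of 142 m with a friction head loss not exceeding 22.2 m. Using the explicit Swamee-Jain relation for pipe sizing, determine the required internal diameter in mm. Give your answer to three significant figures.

Swamee-Jain (Type III): D = 0.66·[ε^1.25·(LQ²/(gh_f))^4.75 + ν·Q^9.4·(L/(gh_f))^5.2]^0.04
LQ²/(gh_f) = 0.05185; L/(gh_f) = 0.6520
Term 1 = ε^1.25·(…)^4.75 = 2.66×10^-12; Term 2 = ν·Q^9.4·(…)^5.2 = 1.75×10^-12
D = 0.66·(2.66×10^-12 + 1.75×10^-12)^0.04 = 0.2319 m = 232 mm
Check: V = 6.68 m/s, Re = 6.51×10^5, f = 0.01500, h_f = 20.9 m ≈ 22.2 m ✓

D ≈ 232 mm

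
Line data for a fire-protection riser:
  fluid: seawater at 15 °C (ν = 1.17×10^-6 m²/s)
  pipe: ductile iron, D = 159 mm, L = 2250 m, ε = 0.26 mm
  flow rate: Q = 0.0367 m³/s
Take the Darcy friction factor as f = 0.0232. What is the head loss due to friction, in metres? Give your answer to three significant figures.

V = 4Q/(πD²) = 4·0.0367/(π·0.159²) = 1.848 m/s
h_f = f(L/D)V²/(2g) = 0.02320·(2250/0.159)·1.848²/(2·9.81) = 57.17 m

h_f ≈ 57.2 m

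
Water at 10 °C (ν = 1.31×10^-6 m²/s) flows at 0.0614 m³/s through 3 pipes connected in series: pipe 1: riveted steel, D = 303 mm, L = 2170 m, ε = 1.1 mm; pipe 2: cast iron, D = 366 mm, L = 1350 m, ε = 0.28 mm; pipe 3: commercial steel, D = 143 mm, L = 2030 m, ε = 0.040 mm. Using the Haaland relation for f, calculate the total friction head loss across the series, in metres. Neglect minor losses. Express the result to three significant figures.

Pipe 1: V = 0.8515 m/s, Re = 1.97×10^5, ε/D = 0.00363, f = 0.02822, h_1 = f(L/D)V²/2g = 7.469 m
Pipe 2: V = 0.5836 m/s, Re = 1.63×10^5, ε/D = 7.65×10^-4, f = 0.02021, h_2 = f(L/D)V²/2g = 1.294 m
Pipe 3: V = 3.823 m/s, Re = 4.17×10^5, ε/D = 2.80×10^-4, f = 0.01620, h_3 = f(L/D)V²/2g = 171.3 m
Series → Q common, losses add: H = Σh = 180.1 m

H ≈ 180 m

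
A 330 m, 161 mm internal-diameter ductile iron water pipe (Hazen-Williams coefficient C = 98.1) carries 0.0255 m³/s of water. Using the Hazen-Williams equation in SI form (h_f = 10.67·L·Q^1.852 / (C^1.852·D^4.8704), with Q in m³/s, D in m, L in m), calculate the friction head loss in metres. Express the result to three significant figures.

h_f ≈ 5.89 m

h_f = 10.67·330·0.0255^1.852 / (98.1^1.852·0.161^4.8704) = 5.890 m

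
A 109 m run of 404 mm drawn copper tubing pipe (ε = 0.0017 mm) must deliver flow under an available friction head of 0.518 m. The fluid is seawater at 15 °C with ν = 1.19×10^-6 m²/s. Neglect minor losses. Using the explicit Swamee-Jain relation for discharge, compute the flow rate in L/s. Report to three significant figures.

Q ≈ 219 L/s

Swamee-Jain (Type II): Q = -0.965·√(gD⁵h_f/L)·ln[ε/(3.7D) + √(3.17ν²L/(gD³h_f))]
√(gD⁵h_f/L) = √(9.81·0.404⁵·0.518/109) = 0.02240
ε/(3.7D) = 1.14×10^-6; √(3.17ν²L/(gD³h_f)) = 3.82×10^-5
Q = -0.965·0.02240·ln(3.935×10^-5) = 0.2192 m³/s
Check: V = 1.71 m/s, Re = 5.81×10^5, f = 0.01282, h_f = 0.516 m ≈ 0.518 m ✓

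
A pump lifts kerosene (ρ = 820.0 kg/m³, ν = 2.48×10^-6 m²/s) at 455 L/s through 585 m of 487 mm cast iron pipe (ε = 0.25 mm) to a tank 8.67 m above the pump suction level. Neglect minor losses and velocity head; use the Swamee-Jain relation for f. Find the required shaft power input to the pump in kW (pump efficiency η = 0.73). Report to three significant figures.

P_shaft ≈ 76.2 kW

V = 4Q/(πD²) = 2.443 m/s; Re = 4.80×10^5; ε/D = 5.13×10^-4; f = 0.01790
h_f = f(L/D)V²/2g = 6.538 m
Total head H = z + h_f = 8.67 + 6.538 = 15.21 m
P_hyd = ρgQH = 820.0·9.81·0.455·15.21 = 55.66 kW
P_shaft = P_hyd/η = 55.66/0.73 = 76.25 kW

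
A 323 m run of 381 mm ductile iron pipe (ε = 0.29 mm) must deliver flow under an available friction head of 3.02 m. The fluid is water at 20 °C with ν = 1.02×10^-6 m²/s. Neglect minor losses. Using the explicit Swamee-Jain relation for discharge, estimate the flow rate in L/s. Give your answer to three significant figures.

Swamee-Jain (Type II): Q = -0.965·√(gD⁵h_f/L)·ln[ε/(3.7D) + √(3.17ν²L/(gD³h_f))]
√(gD⁵h_f/L) = √(9.81·0.381⁵·3.02/323) = 0.02714
ε/(3.7D) = 2.06×10^-4; √(3.17ν²L/(gD³h_f)) = 2.55×10^-5
Q = -0.965·0.02714·ln(2.312×10^-4) = 0.2192 m³/s
Check: V = 1.92 m/s, Re = 7.18×10^5, f = 0.01901, h_f = 3.04 m ≈ 3.02 m ✓

Q ≈ 219 L/s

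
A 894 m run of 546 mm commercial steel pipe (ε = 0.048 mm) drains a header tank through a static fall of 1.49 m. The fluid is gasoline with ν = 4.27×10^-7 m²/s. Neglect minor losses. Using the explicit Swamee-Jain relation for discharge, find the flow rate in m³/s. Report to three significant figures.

Q ≈ 0.276 m³/s

Swamee-Jain (Type II): Q = -0.965·√(gD⁵h_f/L)·ln[ε/(3.7D) + √(3.17ν²L/(gD³h_f))]
√(gD⁵h_f/L) = √(9.81·0.546⁵·1.49/894) = 0.02817
ε/(3.7D) = 2.38×10^-5; √(3.17ν²L/(gD³h_f)) = 1.47×10^-5
Q = -0.965·0.02817·ln(3.850×10^-5) = 0.2763 m³/s
Check: V = 1.18 m/s, Re = 1.51×10^6, f = 0.01290, h_f = 1.50 m ≈ 1.49 m ✓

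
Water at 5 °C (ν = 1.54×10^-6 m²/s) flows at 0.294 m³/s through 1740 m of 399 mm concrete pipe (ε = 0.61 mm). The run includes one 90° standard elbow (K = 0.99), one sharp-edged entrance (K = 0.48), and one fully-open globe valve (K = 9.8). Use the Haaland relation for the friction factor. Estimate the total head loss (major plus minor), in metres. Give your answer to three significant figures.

H_L ≈ 30.5 m

V = 4Q/(πD²) = 2.351 m/s; V²/2g = 0.2818 m
Re = 6.09×10^5, ε/D = 0.00153 → f = 0.02220 (Haaland)
Major: h_f = f(L/D)·V²/2g = 0.02220·4361·0.2818 = 27.28 m
Minor: ΣK = 11.3; h_m = ΣK·V²/2g = 3.176 m
Total H_L = 27.28 + 3.176 = 30.45 m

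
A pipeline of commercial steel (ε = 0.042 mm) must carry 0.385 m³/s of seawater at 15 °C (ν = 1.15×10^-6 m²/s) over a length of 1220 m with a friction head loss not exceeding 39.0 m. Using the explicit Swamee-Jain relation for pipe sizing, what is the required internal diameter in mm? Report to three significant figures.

Swamee-Jain (Type III): D = 0.66·[ε^1.25·(LQ²/(gh_f))^4.75 + ν·Q^9.4·(L/(gh_f))^5.2]^0.04
LQ²/(gh_f) = 0.4727; L/(gh_f) = 3.189
Term 1 = ε^1.25·(…)^4.75 = 9.62×10^-8; Term 2 = ν·Q^9.4·(…)^5.2 = 6.07×10^-8
D = 0.66·(9.62×10^-8 + 6.07×10^-8)^0.04 = 0.3527 m = 353 mm
Check: V = 3.94 m/s, Re = 1.21×10^6, f = 0.01359, h_f = 37.2 m ≈ 39.0 m ✓

D ≈ 353 mm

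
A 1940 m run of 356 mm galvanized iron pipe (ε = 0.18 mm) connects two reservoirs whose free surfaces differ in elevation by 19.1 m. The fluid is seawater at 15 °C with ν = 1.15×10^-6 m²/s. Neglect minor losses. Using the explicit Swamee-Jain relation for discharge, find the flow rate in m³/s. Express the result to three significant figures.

Q ≈ 0.197 m³/s

Swamee-Jain (Type II): Q = -0.965·√(gD⁵h_f/L)·ln[ε/(3.7D) + √(3.17ν²L/(gD³h_f))]
√(gD⁵h_f/L) = √(9.81·0.356⁵·19.1/1940) = 0.02350
ε/(3.7D) = 1.37×10^-4; √(3.17ν²L/(gD³h_f)) = 3.10×10^-5
Q = -0.965·0.02350·ln(1.677×10^-4) = 0.1972 m³/s
Check: V = 1.98 m/s, Re = 6.13×10^5, f = 0.01764, h_f = 19.2 m ≈ 19.1 m ✓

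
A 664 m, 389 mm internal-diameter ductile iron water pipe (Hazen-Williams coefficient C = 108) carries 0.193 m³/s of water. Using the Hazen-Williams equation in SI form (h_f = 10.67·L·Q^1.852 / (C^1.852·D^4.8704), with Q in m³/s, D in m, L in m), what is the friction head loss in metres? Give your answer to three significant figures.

h_f ≈ 5.73 m

h_f = 10.67·664·0.193^1.852 / (108^1.852·0.389^4.8704) = 5.733 m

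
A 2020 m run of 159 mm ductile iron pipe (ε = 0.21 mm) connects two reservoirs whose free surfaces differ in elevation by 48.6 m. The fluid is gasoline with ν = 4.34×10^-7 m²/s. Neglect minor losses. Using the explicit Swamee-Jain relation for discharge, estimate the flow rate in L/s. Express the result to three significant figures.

Swamee-Jain (Type II): Q = -0.965·√(gD⁵h_f/L)·ln[ε/(3.7D) + √(3.17ν²L/(gD³h_f))]
√(gD⁵h_f/L) = √(9.81·0.159⁵·48.6/2020) = 0.004897
ε/(3.7D) = 3.57×10^-4; √(3.17ν²L/(gD³h_f)) = 2.51×10^-5
Q = -0.965·0.004897·ln(3.820×10^-4) = 0.03719 m³/s
Check: V = 1.87 m/s, Re = 6.86×10^5, f = 0.02150, h_f = 48.8 m ≈ 48.6 m ✓

Q ≈ 37.2 L/s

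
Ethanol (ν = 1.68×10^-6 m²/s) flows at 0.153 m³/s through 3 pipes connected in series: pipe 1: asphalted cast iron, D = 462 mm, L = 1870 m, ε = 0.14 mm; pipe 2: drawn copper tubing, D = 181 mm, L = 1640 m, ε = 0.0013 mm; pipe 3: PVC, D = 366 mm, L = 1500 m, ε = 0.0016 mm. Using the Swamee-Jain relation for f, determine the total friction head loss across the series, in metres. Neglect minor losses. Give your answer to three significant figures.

Pipe 1: V = 0.9127 m/s, Re = 2.51×10^5, ε/D = 3.03×10^-4, f = 0.01738, h_1 = f(L/D)V²/2g = 2.987 m
Pipe 2: V = 5.946 m/s, Re = 6.41×10^5, ε/D = 7.18×10^-6, f = 0.01266, h_2 = f(L/D)V²/2g = 206.8 m
Pipe 3: V = 1.454 m/s, Re = 3.17×10^5, ε/D = 4.37×10^-6, f = 0.01428, h_3 = f(L/D)V²/2g = 6.309 m
Series → Q common, losses add: H = Σh = 216.1 m

H ≈ 216 m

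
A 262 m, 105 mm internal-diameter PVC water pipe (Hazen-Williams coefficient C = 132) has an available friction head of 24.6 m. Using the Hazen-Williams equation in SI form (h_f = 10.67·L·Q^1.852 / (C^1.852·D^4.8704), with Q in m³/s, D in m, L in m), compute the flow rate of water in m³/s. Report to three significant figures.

Q ≈ 0.0273 m³/s

Rearranging: Q = [h_f·C^1.852·D^4.8704 / (10.67·L)]^(1/1.852)
Q = [24.6·132^1.852·0.105^4.8704 / (10.67·262)]^0.540 = 0.02733 m³/s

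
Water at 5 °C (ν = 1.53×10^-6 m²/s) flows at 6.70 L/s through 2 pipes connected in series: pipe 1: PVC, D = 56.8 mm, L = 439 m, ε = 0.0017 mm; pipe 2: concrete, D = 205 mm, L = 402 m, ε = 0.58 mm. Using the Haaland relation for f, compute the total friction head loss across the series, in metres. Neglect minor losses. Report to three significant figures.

H ≈ 49.7 m

Pipe 1: V = 2.644 m/s, Re = 9.82×10^4, ε/D = 2.99×10^-5, f = 0.01801, h_1 = f(L/D)V²/2g = 49.61 m
Pipe 2: V = 0.2030 m/s, Re = 2.72×10^4, ε/D = 0.00283, f = 0.02975, h_2 = f(L/D)V²/2g = 0.1225 m
Series → Q common, losses add: H = Σh = 49.73 m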